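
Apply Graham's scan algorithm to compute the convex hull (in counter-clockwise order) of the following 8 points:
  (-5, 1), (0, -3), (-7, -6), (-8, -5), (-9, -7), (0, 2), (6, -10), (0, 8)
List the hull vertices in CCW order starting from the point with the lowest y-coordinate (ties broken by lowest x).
Hull (CCW) = [(6, -10), (0, 8), (-5, 1), (-9, -7)]

Graham scan procedure:
  1. Find the pivot p₀ = point with lowest y (tie → lowest x): (6, -10).
  2. Sort the remaining points by polar angle around p₀.
  3. Walk through sorted points, maintaining a stack; pop the top while the last three entries make a non-left turn (cross product ≤ 0).
  4. Final stack is the convex hull in CCW order: (6, -10), (0, 8), (-5, 1), (-9, -7).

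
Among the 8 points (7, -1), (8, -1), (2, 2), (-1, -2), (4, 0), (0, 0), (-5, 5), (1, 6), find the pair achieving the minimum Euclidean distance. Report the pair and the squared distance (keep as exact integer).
Pair = ((7, -1), (8, -1)); squared distance = 1

Compute all C(8, 2) = 28 pairwise squared distances (x_i − x_j)² + (y_i − y_j)². The minimum is 1, attained by the pair ((7, -1), (8, -1)).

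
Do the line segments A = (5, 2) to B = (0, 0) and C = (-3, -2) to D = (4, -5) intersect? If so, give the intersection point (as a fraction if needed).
No (intersection of containing lines falls outside at least one segment)

Parametrize and solve: t = 52/29, s = -4/29. At least one of these is outside [0, 1], so the segments do not intersect.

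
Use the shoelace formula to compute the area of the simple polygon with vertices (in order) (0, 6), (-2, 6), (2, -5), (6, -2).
Area = 36

Shoelace formula: Area = (1/2) |Σ_i (x_i · y_{i+1} − x_{i+1} · y_i)| (indices mod n). Compute each cross term:
  (0)(6) − (-2)(6) = 12
  (-2)(-5) − (2)(6) = -2
  (2)(-2) − (6)(-5) = 26
  (6)(6) − (0)(-2) = 36
Sum = 72, so (signed) Area = 72/2 = 36, |Area| = 36.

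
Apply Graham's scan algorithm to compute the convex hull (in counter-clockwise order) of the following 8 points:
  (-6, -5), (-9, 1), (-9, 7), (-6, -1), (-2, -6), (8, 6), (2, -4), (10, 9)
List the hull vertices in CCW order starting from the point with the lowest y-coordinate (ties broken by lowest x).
Hull (CCW) = [(-2, -6), (2, -4), (10, 9), (-9, 7), (-9, 1), (-6, -5)]

Graham scan procedure:
  1. Find the pivot p₀ = point with lowest y (tie → lowest x): (-2, -6).
  2. Sort the remaining points by polar angle around p₀.
  3. Walk through sorted points, maintaining a stack; pop the top while the last three entries make a non-left turn (cross product ≤ 0).
  4. Final stack is the convex hull in CCW order: (-2, -6), (2, -4), (10, 9), (-9, 7), (-9, 1), (-6, -5).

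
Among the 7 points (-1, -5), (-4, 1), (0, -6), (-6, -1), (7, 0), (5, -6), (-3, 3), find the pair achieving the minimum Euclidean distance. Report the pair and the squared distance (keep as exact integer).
Pair = ((-1, -5), (0, -6)); squared distance = 2

Compute all C(7, 2) = 21 pairwise squared distances (x_i − x_j)² + (y_i − y_j)². The minimum is 2, attained by the pair ((-1, -5), (0, -6)).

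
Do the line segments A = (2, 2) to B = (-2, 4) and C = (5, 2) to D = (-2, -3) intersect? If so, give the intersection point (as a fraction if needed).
No (intersection of containing lines falls outside at least one segment)

Parametrize and solve: t = -15/34, s = 3/17. At least one of these is outside [0, 1], so the segments do not intersect.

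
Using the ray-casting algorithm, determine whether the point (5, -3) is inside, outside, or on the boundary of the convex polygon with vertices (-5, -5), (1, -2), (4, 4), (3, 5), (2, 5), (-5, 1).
The point (5, -3) lies strictly outside the polygon

Cast a horizontal ray to the right from the query point and count how many polygon edges it crosses (each edge strictly once or zero times, handled with the usual half-open convention). 
Parity of crossings → even ⇒ outside.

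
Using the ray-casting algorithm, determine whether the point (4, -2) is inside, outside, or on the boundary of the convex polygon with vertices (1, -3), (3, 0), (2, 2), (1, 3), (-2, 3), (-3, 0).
The point (4, -2) lies strictly outside the polygon

Cast a horizontal ray to the right from the query point and count how many polygon edges it crosses (each edge strictly once or zero times, handled with the usual half-open convention). 
Parity of crossings → even ⇒ outside.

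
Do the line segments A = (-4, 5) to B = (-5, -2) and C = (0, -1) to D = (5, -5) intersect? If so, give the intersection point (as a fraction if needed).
No (intersection of containing lines falls outside at least one segment)

Parametrize and solve: t = 14/39, s = -34/39. At least one of these is outside [0, 1], so the segments do not intersect.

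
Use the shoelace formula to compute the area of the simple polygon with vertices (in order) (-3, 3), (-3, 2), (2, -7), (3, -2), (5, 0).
Area = 31

Shoelace formula: Area = (1/2) |Σ_i (x_i · y_{i+1} − x_{i+1} · y_i)| (indices mod n). Compute each cross term:
  (-3)(2) − (-3)(3) = 3
  (-3)(-7) − (2)(2) = 17
  (2)(-2) − (3)(-7) = 17
  (3)(0) − (5)(-2) = 10
  (5)(3) − (-3)(0) = 15
Sum = 62, so (signed) Area = 62/2 = 31, |Area| = 31.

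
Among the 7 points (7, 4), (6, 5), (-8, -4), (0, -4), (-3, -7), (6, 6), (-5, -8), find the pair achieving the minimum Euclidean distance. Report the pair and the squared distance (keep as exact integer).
Pair = ((6, 5), (6, 6)); squared distance = 1

Compute all C(7, 2) = 21 pairwise squared distances (x_i − x_j)² + (y_i − y_j)². The minimum is 1, attained by the pair ((6, 5), (6, 6)).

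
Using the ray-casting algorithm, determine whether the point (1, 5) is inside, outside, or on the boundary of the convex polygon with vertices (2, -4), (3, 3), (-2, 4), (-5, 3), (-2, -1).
The point (1, 5) lies strictly outside the polygon

Cast a horizontal ray to the right from the query point and count how many polygon edges it crosses (each edge strictly once or zero times, handled with the usual half-open convention). 
Parity of crossings → even ⇒ outside.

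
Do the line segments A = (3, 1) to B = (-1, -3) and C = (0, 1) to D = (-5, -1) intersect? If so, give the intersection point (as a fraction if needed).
No (intersection of containing lines falls outside at least one segment)

Parametrize and solve: t = -1/2, s = -1. At least one of these is outside [0, 1], so the segments do not intersect.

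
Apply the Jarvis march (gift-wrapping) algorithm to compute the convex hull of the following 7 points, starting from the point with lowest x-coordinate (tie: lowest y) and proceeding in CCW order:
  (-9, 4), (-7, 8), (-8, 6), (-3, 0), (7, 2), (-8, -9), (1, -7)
Hull (CCW) = [(-9, 4), (-8, -9), (1, -7), (7, 2), (-7, 8)]

Jarvis march: at each step, from the current hull vertex p, select the next vertex q as the point such that every other point lies strictly to the left of (or on) the directed line p → q. (Equivalently: for every other point r, the cross product (q − p) × (r − p) ≥ 0.)
Starting point (lowest x, tie lowest y): (-9, 4). Wrap until returning to start. Resulting hull: (-9, 4), (-8, -9), (1, -7), (7, 2), (-7, 8).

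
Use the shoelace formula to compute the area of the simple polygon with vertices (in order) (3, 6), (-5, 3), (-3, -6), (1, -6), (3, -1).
Area = 70

Shoelace formula: Area = (1/2) |Σ_i (x_i · y_{i+1} − x_{i+1} · y_i)| (indices mod n). Compute each cross term:
  (3)(3) − (-5)(6) = 39
  (-5)(-6) − (-3)(3) = 39
  (-3)(-6) − (1)(-6) = 24
  (1)(-1) − (3)(-6) = 17
  (3)(6) − (3)(-1) = 21
Sum = 140, so (signed) Area = 140/2 = 70, |Area| = 70.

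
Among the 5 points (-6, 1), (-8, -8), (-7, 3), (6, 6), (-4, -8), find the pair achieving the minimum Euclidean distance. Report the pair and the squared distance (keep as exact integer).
Pair = ((-6, 1), (-7, 3)); squared distance = 5

Compute all C(5, 2) = 10 pairwise squared distances (x_i − x_j)² + (y_i − y_j)². The minimum is 5, attained by the pair ((-6, 1), (-7, 3)).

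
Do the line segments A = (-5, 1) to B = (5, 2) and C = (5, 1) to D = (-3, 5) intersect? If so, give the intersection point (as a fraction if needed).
Yes; intersection at (10/3, 11/6) (t = 5/6 on AB, s = 5/24 on CD)

Parametrize AB as A + t(B − A) = (-5 + 10 t, 1 + 1 t) and CD as C + s(D − C) = (5 + -8 s, 1 + 4 s). Solve the linear system for (t, s). Determinant = -48 ≠ 0, so a unique intersection of the containing lines exists. Solution: t = 5/6, s = 5/24 — both in [0, 1], so the segments cross. Intersection point: (10/3, 11/6).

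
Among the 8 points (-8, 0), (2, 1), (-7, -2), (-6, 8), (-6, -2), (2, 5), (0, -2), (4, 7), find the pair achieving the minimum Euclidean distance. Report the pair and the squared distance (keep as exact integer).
Pair = ((-7, -2), (-6, -2)); squared distance = 1

Compute all C(8, 2) = 28 pairwise squared distances (x_i − x_j)² + (y_i − y_j)². The minimum is 1, attained by the pair ((-7, -2), (-6, -2)).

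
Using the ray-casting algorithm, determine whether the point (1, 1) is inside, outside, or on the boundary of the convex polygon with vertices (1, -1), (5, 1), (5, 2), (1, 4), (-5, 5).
The point (1, 1) lies strictly inside the polygon

Cast a horizontal ray to the right from the query point and count how many polygon edges it crosses (each edge strictly once or zero times, handled with the usual half-open convention). 
Parity of crossings → odd ⇒ inside.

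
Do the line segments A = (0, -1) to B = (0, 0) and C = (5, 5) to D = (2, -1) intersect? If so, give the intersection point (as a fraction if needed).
No (intersection of containing lines falls outside at least one segment)

Parametrize and solve: t = -4, s = 5/3. At least one of these is outside [0, 1], so the segments do not intersect.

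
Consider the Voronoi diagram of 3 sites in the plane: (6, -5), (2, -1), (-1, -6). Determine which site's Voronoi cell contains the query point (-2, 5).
Nearest site = (2, -1)

The Voronoi cell of site s contains exactly those query points closer to s than to any other site. Compute squared distances from q = (-2, 5) to each site:
  (2 − -2)² + (-1 − 5)² = 52
  (-1 − -2)² + (-6 − 5)² = 122
  (6 − -2)² + (-5 − 5)² = 164
Minimum is attained by (2, -1), so q lies in its Voronoi cell.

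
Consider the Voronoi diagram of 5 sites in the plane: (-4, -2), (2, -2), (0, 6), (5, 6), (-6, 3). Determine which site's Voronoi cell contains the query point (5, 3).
Nearest site = (5, 6)

The Voronoi cell of site s contains exactly those query points closer to s than to any other site. Compute squared distances from q = (5, 3) to each site:
  (5 − 5)² + (6 − 3)² = 9
  (0 − 5)² + (6 − 3)² = 34
  (2 − 5)² + (-2 − 3)² = 34
  (-4 − 5)² + (-2 − 3)² = 106
  (-6 − 5)² + (3 − 3)² = 121
Minimum is attained by (5, 6), so q lies in its Voronoi cell.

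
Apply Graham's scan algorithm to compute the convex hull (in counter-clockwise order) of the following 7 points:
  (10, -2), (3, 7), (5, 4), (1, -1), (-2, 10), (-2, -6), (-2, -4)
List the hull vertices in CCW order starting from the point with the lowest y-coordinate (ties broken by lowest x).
Hull (CCW) = [(-2, -6), (10, -2), (3, 7), (-2, 10)]

Graham scan procedure:
  1. Find the pivot p₀ = point with lowest y (tie → lowest x): (-2, -6).
  2. Sort the remaining points by polar angle around p₀.
  3. Walk through sorted points, maintaining a stack; pop the top while the last three entries make a non-left turn (cross product ≤ 0).
  4. Final stack is the convex hull in CCW order: (-2, -6), (10, -2), (3, 7), (-2, 10).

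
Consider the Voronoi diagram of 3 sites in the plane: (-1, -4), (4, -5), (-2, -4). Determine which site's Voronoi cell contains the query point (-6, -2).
Nearest site = (-2, -4)

The Voronoi cell of site s contains exactly those query points closer to s than to any other site. Compute squared distances from q = (-6, -2) to each site:
  (-2 − -6)² + (-4 − -2)² = 20
  (-1 − -6)² + (-4 − -2)² = 29
  (4 − -6)² + (-5 − -2)² = 109
Minimum is attained by (-2, -4), so q lies in its Voronoi cell.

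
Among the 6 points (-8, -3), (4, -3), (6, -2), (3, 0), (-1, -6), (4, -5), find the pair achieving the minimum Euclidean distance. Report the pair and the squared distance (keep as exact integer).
Pair = ((4, -3), (4, -5)); squared distance = 4

Compute all C(6, 2) = 15 pairwise squared distances (x_i − x_j)² + (y_i − y_j)². The minimum is 4, attained by the pair ((4, -3), (4, -5)).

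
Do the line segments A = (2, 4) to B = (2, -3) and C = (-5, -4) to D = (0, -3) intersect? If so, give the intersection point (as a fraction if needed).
No (intersection of containing lines falls outside at least one segment)

Parametrize and solve: t = 33/35, s = 7/5. At least one of these is outside [0, 1], so the segments do not intersect.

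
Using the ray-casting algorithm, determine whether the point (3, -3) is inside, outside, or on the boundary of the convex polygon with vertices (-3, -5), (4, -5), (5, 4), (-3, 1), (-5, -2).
The point (3, -3) lies strictly inside the polygon

Cast a horizontal ray to the right from the query point and count how many polygon edges it crosses (each edge strictly once or zero times, handled with the usual half-open convention). 
Parity of crossings → odd ⇒ inside.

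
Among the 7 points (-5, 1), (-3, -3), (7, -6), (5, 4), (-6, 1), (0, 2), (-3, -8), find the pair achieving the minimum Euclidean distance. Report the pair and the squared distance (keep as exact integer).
Pair = ((-5, 1), (-6, 1)); squared distance = 1

Compute all C(7, 2) = 21 pairwise squared distances (x_i − x_j)² + (y_i − y_j)². The minimum is 1, attained by the pair ((-5, 1), (-6, 1)).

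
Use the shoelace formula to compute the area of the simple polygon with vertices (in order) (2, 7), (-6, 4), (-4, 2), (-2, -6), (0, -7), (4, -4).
Area = 80

Shoelace formula: Area = (1/2) |Σ_i (x_i · y_{i+1} − x_{i+1} · y_i)| (indices mod n). Compute each cross term:
  (2)(4) − (-6)(7) = 50
  (-6)(2) − (-4)(4) = 4
  (-4)(-6) − (-2)(2) = 28
  (-2)(-7) − (0)(-6) = 14
  (0)(-4) − (4)(-7) = 28
  (4)(7) − (2)(-4) = 36
Sum = 160, so (signed) Area = 160/2 = 80, |Area| = 80.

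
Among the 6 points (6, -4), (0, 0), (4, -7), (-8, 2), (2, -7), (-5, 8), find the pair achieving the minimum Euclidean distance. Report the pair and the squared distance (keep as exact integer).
Pair = ((4, -7), (2, -7)); squared distance = 4

Compute all C(6, 2) = 15 pairwise squared distances (x_i − x_j)² + (y_i − y_j)². The minimum is 4, attained by the pair ((4, -7), (2, -7)).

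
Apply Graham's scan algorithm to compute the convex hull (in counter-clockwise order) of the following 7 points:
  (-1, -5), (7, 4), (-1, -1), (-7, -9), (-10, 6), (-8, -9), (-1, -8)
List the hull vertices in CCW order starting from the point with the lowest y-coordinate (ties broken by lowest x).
Hull (CCW) = [(-8, -9), (-7, -9), (-1, -8), (7, 4), (-10, 6)]

Graham scan procedure:
  1. Find the pivot p₀ = point with lowest y (tie → lowest x): (-8, -9).
  2. Sort the remaining points by polar angle around p₀.
  3. Walk through sorted points, maintaining a stack; pop the top while the last three entries make a non-left turn (cross product ≤ 0).
  4. Final stack is the convex hull in CCW order: (-8, -9), (-7, -9), (-1, -8), (7, 4), (-10, 6).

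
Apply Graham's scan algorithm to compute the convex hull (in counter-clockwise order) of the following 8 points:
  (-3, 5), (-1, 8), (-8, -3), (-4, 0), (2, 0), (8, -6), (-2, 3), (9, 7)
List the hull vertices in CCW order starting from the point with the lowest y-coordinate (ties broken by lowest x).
Hull (CCW) = [(8, -6), (9, 7), (-1, 8), (-3, 5), (-8, -3)]

Graham scan procedure:
  1. Find the pivot p₀ = point with lowest y (tie → lowest x): (8, -6).
  2. Sort the remaining points by polar angle around p₀.
  3. Walk through sorted points, maintaining a stack; pop the top while the last three entries make a non-left turn (cross product ≤ 0).
  4. Final stack is the convex hull in CCW order: (8, -6), (9, 7), (-1, 8), (-3, 5), (-8, -3).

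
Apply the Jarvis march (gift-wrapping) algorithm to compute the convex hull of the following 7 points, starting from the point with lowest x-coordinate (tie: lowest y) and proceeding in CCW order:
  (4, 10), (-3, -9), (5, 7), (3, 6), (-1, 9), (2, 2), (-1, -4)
Hull (CCW) = [(-3, -9), (5, 7), (4, 10), (-1, 9)]

Jarvis march: at each step, from the current hull vertex p, select the next vertex q as the point such that every other point lies strictly to the left of (or on) the directed line p → q. (Equivalently: for every other point r, the cross product (q − p) × (r − p) ≥ 0.)
Starting point (lowest x, tie lowest y): (-3, -9). Wrap until returning to start. Resulting hull: (-3, -9), (5, 7), (4, 10), (-1, 9).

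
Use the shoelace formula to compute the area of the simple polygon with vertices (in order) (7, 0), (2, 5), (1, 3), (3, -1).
Area = 33/2

Shoelace formula: Area = (1/2) |Σ_i (x_i · y_{i+1} − x_{i+1} · y_i)| (indices mod n). Compute each cross term:
  (7)(5) − (2)(0) = 35
  (2)(3) − (1)(5) = 1
  (1)(-1) − (3)(3) = -10
  (3)(0) − (7)(-1) = 7
Sum = 33, so (signed) Area = 33/2 = 33/2, |Area| = 33/2.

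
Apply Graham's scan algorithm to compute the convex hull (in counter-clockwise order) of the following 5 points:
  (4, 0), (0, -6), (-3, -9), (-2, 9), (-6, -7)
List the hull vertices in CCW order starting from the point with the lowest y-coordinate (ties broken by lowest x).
Hull (CCW) = [(-3, -9), (0, -6), (4, 0), (-2, 9), (-6, -7)]

Graham scan procedure:
  1. Find the pivot p₀ = point with lowest y (tie → lowest x): (-3, -9).
  2. Sort the remaining points by polar angle around p₀.
  3. Walk through sorted points, maintaining a stack; pop the top while the last three entries make a non-left turn (cross product ≤ 0).
  4. Final stack is the convex hull in CCW order: (-3, -9), (0, -6), (4, 0), (-2, 9), (-6, -7).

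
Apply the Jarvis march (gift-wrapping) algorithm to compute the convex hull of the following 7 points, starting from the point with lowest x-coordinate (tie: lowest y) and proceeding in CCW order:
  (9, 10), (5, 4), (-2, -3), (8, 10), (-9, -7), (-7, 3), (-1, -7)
Hull (CCW) = [(-9, -7), (-1, -7), (9, 10), (8, 10), (-7, 3)]

Jarvis march: at each step, from the current hull vertex p, select the next vertex q as the point such that every other point lies strictly to the left of (or on) the directed line p → q. (Equivalently: for every other point r, the cross product (q − p) × (r − p) ≥ 0.)
Starting point (lowest x, tie lowest y): (-9, -7). Wrap until returning to start. Resulting hull: (-9, -7), (-1, -7), (9, 10), (8, 10), (-7, 3).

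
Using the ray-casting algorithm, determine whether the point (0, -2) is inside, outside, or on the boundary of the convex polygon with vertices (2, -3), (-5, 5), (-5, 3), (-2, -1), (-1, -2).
The point (0, -2) lies strictly inside the polygon

Cast a horizontal ray to the right from the query point and count how many polygon edges it crosses (each edge strictly once or zero times, handled with the usual half-open convention). 
Parity of crossings → odd ⇒ inside.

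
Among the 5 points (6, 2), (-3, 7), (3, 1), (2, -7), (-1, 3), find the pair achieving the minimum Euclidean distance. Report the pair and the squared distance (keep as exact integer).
Pair = ((6, 2), (3, 1)); squared distance = 10

Compute all C(5, 2) = 10 pairwise squared distances (x_i − x_j)² + (y_i − y_j)². The minimum is 10, attained by the pair ((6, 2), (3, 1)).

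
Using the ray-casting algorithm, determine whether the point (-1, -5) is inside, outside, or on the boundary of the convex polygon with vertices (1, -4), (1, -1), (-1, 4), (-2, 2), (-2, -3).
The point (-1, -5) lies strictly outside the polygon

Cast a horizontal ray to the right from the query point and count how many polygon edges it crosses (each edge strictly once or zero times, handled with the usual half-open convention). 
Parity of crossings → even ⇒ outside.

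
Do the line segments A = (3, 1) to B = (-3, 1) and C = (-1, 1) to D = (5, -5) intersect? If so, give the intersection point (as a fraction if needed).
Yes; intersection at (-1, 1) (t = 2/3 on AB, s = 0 on CD)

Parametrize AB as A + t(B − A) = (3 + -6 t, 1 + 0 t) and CD as C + s(D − C) = (-1 + 6 s, 1 + -6 s). Solve the linear system for (t, s). Determinant = -36 ≠ 0, so a unique intersection of the containing lines exists. Solution: t = 2/3, s = 0 — both in [0, 1], so the segments cross. Intersection point: (-1, 1).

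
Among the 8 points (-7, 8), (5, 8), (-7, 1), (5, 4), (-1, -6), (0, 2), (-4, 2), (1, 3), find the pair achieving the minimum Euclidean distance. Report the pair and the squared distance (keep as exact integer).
Pair = ((0, 2), (1, 3)); squared distance = 2

Compute all C(8, 2) = 28 pairwise squared distances (x_i − x_j)² + (y_i − y_j)². The minimum is 2, attained by the pair ((0, 2), (1, 3)).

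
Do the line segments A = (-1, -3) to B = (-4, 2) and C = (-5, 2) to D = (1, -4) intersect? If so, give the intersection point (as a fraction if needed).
Yes; intersection at (-5/2, -1/2) (t = 1/2 on AB, s = 5/12 on CD)

Parametrize AB as A + t(B − A) = (-1 + -3 t, -3 + 5 t) and CD as C + s(D − C) = (-5 + 6 s, 2 + -6 s). Solve the linear system for (t, s). Determinant = 12 ≠ 0, so a unique intersection of the containing lines exists. Solution: t = 1/2, s = 5/12 — both in [0, 1], so the segments cross. Intersection point: (-5/2, -1/2).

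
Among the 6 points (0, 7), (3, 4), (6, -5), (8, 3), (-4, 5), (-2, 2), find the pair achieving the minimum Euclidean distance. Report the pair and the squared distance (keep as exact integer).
Pair = ((-4, 5), (-2, 2)); squared distance = 13

Compute all C(6, 2) = 15 pairwise squared distances (x_i − x_j)² + (y_i − y_j)². The minimum is 13, attained by the pair ((-4, 5), (-2, 2)).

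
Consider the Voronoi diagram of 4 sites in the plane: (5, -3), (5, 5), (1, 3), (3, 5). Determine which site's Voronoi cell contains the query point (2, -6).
Nearest site = (5, -3)

The Voronoi cell of site s contains exactly those query points closer to s than to any other site. Compute squared distances from q = (2, -6) to each site:
  (5 − 2)² + (-3 − -6)² = 18
  (1 − 2)² + (3 − -6)² = 82
  (3 − 2)² + (5 − -6)² = 122
  (5 − 2)² + (5 − -6)² = 130
Minimum is attained by (5, -3), so q lies in its Voronoi cell.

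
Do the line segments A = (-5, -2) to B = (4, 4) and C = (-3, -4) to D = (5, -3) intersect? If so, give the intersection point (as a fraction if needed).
No (intersection of containing lines falls outside at least one segment)

Parametrize and solve: t = -6/13, s = -10/13. At least one of these is outside [0, 1], so the segments do not intersect.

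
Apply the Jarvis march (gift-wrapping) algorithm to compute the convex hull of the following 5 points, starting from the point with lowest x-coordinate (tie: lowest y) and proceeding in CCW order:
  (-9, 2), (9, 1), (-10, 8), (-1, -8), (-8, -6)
Hull (CCW) = [(-10, 8), (-8, -6), (-1, -8), (9, 1)]

Jarvis march: at each step, from the current hull vertex p, select the next vertex q as the point such that every other point lies strictly to the left of (or on) the directed line p → q. (Equivalently: for every other point r, the cross product (q − p) × (r − p) ≥ 0.)
Starting point (lowest x, tie lowest y): (-10, 8). Wrap until returning to start. Resulting hull: (-10, 8), (-8, -6), (-1, -8), (9, 1).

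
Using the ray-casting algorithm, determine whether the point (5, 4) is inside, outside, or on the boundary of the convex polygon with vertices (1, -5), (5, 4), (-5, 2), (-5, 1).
The point (5, 4) lies on the polygon boundary

Boundary check: the query satisfies the collinearity and bounding-box conditions for some polygon edge, so it lies exactly on the boundary.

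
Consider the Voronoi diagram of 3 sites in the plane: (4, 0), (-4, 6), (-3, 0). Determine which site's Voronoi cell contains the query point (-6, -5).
Nearest site = (-3, 0)

The Voronoi cell of site s contains exactly those query points closer to s than to any other site. Compute squared distances from q = (-6, -5) to each site:
  (-3 − -6)² + (0 − -5)² = 34
  (-4 − -6)² + (6 − -5)² = 125
  (4 − -6)² + (0 − -5)² = 125
Minimum is attained by (-3, 0), so q lies in its Voronoi cell.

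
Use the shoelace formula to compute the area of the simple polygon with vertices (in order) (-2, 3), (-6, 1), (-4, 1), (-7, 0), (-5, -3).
Area = 21/2

Shoelace formula: Area = (1/2) |Σ_i (x_i · y_{i+1} − x_{i+1} · y_i)| (indices mod n). Compute each cross term:
  (-2)(1) − (-6)(3) = 16
  (-6)(1) − (-4)(1) = -2
  (-4)(0) − (-7)(1) = 7
  (-7)(-3) − (-5)(0) = 21
  (-5)(3) − (-2)(-3) = -21
Sum = 21, so (signed) Area = 21/2 = 21/2, |Area| = 21/2.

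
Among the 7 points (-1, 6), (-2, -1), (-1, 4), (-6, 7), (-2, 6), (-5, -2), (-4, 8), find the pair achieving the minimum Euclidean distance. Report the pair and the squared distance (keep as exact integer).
Pair = ((-1, 6), (-2, 6)); squared distance = 1

Compute all C(7, 2) = 21 pairwise squared distances (x_i − x_j)² + (y_i − y_j)². The minimum is 1, attained by the pair ((-1, 6), (-2, 6)).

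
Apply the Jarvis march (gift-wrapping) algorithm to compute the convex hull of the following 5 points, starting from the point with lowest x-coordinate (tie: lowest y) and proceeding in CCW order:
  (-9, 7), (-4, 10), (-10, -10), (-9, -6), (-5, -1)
Hull (CCW) = [(-10, -10), (-5, -1), (-4, 10), (-9, 7)]

Jarvis march: at each step, from the current hull vertex p, select the next vertex q as the point such that every other point lies strictly to the left of (or on) the directed line p → q. (Equivalently: for every other point r, the cross product (q − p) × (r − p) ≥ 0.)
Starting point (lowest x, tie lowest y): (-10, -10). Wrap until returning to start. Resulting hull: (-10, -10), (-5, -1), (-4, 10), (-9, 7).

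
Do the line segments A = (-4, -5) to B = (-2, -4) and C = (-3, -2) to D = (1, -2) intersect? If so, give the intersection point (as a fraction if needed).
No (intersection of containing lines falls outside at least one segment)

Parametrize and solve: t = 3, s = 5/4. At least one of these is outside [0, 1], so the segments do not intersect.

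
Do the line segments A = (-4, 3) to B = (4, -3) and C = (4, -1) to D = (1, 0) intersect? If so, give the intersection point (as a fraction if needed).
No (intersection of containing lines falls outside at least one segment)

Parametrize and solve: t = 2/5, s = 8/5. At least one of these is outside [0, 1], so the segments do not intersect.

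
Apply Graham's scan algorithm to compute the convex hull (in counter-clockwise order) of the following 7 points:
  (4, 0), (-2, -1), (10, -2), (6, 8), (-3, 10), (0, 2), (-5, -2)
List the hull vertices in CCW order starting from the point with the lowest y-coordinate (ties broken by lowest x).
Hull (CCW) = [(-5, -2), (10, -2), (6, 8), (-3, 10)]

Graham scan procedure:
  1. Find the pivot p₀ = point with lowest y (tie → lowest x): (-5, -2).
  2. Sort the remaining points by polar angle around p₀.
  3. Walk through sorted points, maintaining a stack; pop the top while the last three entries make a non-left turn (cross product ≤ 0).
  4. Final stack is the convex hull in CCW order: (-5, -2), (10, -2), (6, 8), (-3, 10).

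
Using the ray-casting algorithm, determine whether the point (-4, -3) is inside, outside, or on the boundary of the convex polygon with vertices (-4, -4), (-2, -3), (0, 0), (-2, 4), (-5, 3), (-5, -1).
The point (-4, -3) lies strictly inside the polygon

Cast a horizontal ray to the right from the query point and count how many polygon edges it crosses (each edge strictly once or zero times, handled with the usual half-open convention). 
Parity of crossings → odd ⇒ inside.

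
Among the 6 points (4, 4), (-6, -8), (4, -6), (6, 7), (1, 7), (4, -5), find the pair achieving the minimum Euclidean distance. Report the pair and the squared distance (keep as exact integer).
Pair = ((4, -6), (4, -5)); squared distance = 1

Compute all C(6, 2) = 15 pairwise squared distances (x_i − x_j)² + (y_i − y_j)². The minimum is 1, attained by the pair ((4, -6), (4, -5)).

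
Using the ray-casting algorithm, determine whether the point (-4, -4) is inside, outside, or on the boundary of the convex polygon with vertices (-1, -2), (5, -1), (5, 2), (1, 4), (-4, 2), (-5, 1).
The point (-4, -4) lies strictly outside the polygon

Cast a horizontal ray to the right from the query point and count how many polygon edges it crosses (each edge strictly once or zero times, handled with the usual half-open convention). 
Parity of crossings → even ⇒ outside.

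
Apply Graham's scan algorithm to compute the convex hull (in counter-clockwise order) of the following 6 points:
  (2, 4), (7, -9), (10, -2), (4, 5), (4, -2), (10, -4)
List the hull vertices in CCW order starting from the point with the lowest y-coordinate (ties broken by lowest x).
Hull (CCW) = [(7, -9), (10, -4), (10, -2), (4, 5), (2, 4), (4, -2)]

Graham scan procedure:
  1. Find the pivot p₀ = point with lowest y (tie → lowest x): (7, -9).
  2. Sort the remaining points by polar angle around p₀.
  3. Walk through sorted points, maintaining a stack; pop the top while the last three entries make a non-left turn (cross product ≤ 0).
  4. Final stack is the convex hull in CCW order: (7, -9), (10, -4), (10, -2), (4, 5), (2, 4), (4, -2).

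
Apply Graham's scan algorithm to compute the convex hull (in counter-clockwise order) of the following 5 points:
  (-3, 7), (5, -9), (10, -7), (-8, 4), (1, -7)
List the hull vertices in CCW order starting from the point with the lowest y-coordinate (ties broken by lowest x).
Hull (CCW) = [(5, -9), (10, -7), (-3, 7), (-8, 4), (1, -7)]

Graham scan procedure:
  1. Find the pivot p₀ = point with lowest y (tie → lowest x): (5, -9).
  2. Sort the remaining points by polar angle around p₀.
  3. Walk through sorted points, maintaining a stack; pop the top while the last three entries make a non-left turn (cross product ≤ 0).
  4. Final stack is the convex hull in CCW order: (5, -9), (10, -7), (-3, 7), (-8, 4), (1, -7).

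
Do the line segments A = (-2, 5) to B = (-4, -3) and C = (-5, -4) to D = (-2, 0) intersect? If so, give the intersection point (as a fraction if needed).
Yes; intersection at (-31/8, -5/2) (t = 15/16 on AB, s = 3/8 on CD)

Parametrize AB as A + t(B − A) = (-2 + -2 t, 5 + -8 t) and CD as C + s(D − C) = (-5 + 3 s, -4 + 4 s). Solve the linear system for (t, s). Determinant = -16 ≠ 0, so a unique intersection of the containing lines exists. Solution: t = 15/16, s = 3/8 — both in [0, 1], so the segments cross. Intersection point: (-31/8, -5/2).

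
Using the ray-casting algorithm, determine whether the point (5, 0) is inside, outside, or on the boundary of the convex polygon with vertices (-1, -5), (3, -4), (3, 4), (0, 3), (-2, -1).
The point (5, 0) lies strictly outside the polygon

Cast a horizontal ray to the right from the query point and count how many polygon edges it crosses (each edge strictly once or zero times, handled with the usual half-open convention). 
Parity of crossings → even ⇒ outside.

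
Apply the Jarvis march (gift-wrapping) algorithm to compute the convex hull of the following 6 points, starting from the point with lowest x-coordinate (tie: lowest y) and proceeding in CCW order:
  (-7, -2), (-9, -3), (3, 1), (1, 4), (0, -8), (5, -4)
Hull (CCW) = [(-9, -3), (0, -8), (5, -4), (3, 1), (1, 4)]

Jarvis march: at each step, from the current hull vertex p, select the next vertex q as the point such that every other point lies strictly to the left of (or on) the directed line p → q. (Equivalently: for every other point r, the cross product (q − p) × (r − p) ≥ 0.)
Starting point (lowest x, tie lowest y): (-9, -3). Wrap until returning to start. Resulting hull: (-9, -3), (0, -8), (5, -4), (3, 1), (1, 4).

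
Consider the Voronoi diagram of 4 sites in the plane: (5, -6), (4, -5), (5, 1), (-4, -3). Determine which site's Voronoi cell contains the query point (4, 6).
Nearest site = (5, 1)

The Voronoi cell of site s contains exactly those query points closer to s than to any other site. Compute squared distances from q = (4, 6) to each site:
  (5 − 4)² + (1 − 6)² = 26
  (4 − 4)² + (-5 − 6)² = 121
  (-4 − 4)² + (-3 − 6)² = 145
  (5 − 4)² + (-6 − 6)² = 145
Minimum is attained by (5, 1), so q lies in its Voronoi cell.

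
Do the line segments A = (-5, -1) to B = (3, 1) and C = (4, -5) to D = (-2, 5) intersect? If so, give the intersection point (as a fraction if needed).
Yes; intersection at (17/23, 10/23) (t = 33/46 on AB, s = 25/46 on CD)

Parametrize AB as A + t(B − A) = (-5 + 8 t, -1 + 2 t) and CD as C + s(D − C) = (4 + -6 s, -5 + 10 s). Solve the linear system for (t, s). Determinant = -92 ≠ 0, so a unique intersection of the containing lines exists. Solution: t = 33/46, s = 25/46 — both in [0, 1], so the segments cross. Intersection point: (17/23, 10/23).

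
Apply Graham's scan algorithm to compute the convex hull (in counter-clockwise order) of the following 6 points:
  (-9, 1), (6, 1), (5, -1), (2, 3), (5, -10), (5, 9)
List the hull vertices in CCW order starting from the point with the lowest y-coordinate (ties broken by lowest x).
Hull (CCW) = [(5, -10), (6, 1), (5, 9), (-9, 1)]

Graham scan procedure:
  1. Find the pivot p₀ = point with lowest y (tie → lowest x): (5, -10).
  2. Sort the remaining points by polar angle around p₀.
  3. Walk through sorted points, maintaining a stack; pop the top while the last three entries make a non-left turn (cross product ≤ 0).
  4. Final stack is the convex hull in CCW order: (5, -10), (6, 1), (5, 9), (-9, 1).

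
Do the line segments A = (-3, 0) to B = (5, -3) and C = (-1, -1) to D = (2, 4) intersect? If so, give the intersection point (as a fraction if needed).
Yes; intersection at (-43/49, -39/49) (t = 13/49 on AB, s = 2/49 on CD)

Parametrize AB as A + t(B − A) = (-3 + 8 t, 0 + -3 t) and CD as C + s(D − C) = (-1 + 3 s, -1 + 5 s). Solve the linear system for (t, s). Determinant = -49 ≠ 0, so a unique intersection of the containing lines exists. Solution: t = 13/49, s = 2/49 — both in [0, 1], so the segments cross. Intersection point: (-43/49, -39/49).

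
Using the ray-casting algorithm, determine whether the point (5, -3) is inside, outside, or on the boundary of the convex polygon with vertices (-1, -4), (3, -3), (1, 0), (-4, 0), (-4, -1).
The point (5, -3) lies strictly outside the polygon

Cast a horizontal ray to the right from the query point and count how many polygon edges it crosses (each edge strictly once or zero times, handled with the usual half-open convention). 
Parity of crossings → even ⇒ outside.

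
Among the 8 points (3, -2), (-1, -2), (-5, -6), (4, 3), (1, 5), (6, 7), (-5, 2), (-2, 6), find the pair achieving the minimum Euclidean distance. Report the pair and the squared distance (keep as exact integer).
Pair = ((1, 5), (-2, 6)); squared distance = 10

Compute all C(8, 2) = 28 pairwise squared distances (x_i − x_j)² + (y_i − y_j)². The minimum is 10, attained by the pair ((1, 5), (-2, 6)).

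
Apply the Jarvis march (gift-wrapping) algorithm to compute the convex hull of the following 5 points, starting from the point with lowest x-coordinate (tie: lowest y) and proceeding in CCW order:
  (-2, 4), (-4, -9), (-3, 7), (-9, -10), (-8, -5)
Hull (CCW) = [(-9, -10), (-4, -9), (-2, 4), (-3, 7), (-8, -5)]

Jarvis march: at each step, from the current hull vertex p, select the next vertex q as the point such that every other point lies strictly to the left of (or on) the directed line p → q. (Equivalently: for every other point r, the cross product (q − p) × (r − p) ≥ 0.)
Starting point (lowest x, tie lowest y): (-9, -10). Wrap until returning to start. Resulting hull: (-9, -10), (-4, -9), (-2, 4), (-3, 7), (-8, -5).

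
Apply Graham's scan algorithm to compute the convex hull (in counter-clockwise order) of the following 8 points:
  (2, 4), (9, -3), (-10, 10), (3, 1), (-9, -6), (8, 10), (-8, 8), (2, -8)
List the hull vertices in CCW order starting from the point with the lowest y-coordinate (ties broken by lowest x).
Hull (CCW) = [(2, -8), (9, -3), (8, 10), (-10, 10), (-9, -6)]

Graham scan procedure:
  1. Find the pivot p₀ = point with lowest y (tie → lowest x): (2, -8).
  2. Sort the remaining points by polar angle around p₀.
  3. Walk through sorted points, maintaining a stack; pop the top while the last three entries make a non-left turn (cross product ≤ 0).
  4. Final stack is the convex hull in CCW order: (2, -8), (9, -3), (8, 10), (-10, 10), (-9, -6).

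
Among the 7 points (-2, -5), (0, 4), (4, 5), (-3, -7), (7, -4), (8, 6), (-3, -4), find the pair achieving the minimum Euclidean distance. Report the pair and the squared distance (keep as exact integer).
Pair = ((-2, -5), (-3, -4)); squared distance = 2

Compute all C(7, 2) = 21 pairwise squared distances (x_i − x_j)² + (y_i − y_j)². The minimum is 2, attained by the pair ((-2, -5), (-3, -4)).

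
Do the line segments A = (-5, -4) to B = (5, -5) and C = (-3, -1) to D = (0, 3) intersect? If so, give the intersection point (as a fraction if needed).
No (intersection of containing lines falls outside at least one segment)

Parametrize and solve: t = -1/43, s = -32/43. At least one of these is outside [0, 1], so the segments do not intersect.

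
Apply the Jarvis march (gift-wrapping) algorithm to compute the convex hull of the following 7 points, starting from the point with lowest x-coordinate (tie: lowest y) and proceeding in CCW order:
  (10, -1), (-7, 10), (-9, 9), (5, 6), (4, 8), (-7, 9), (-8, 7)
Hull (CCW) = [(-9, 9), (-8, 7), (10, -1), (4, 8), (-7, 10)]

Jarvis march: at each step, from the current hull vertex p, select the next vertex q as the point such that every other point lies strictly to the left of (or on) the directed line p → q. (Equivalently: for every other point r, the cross product (q − p) × (r − p) ≥ 0.)
Starting point (lowest x, tie lowest y): (-9, 9). Wrap until returning to start. Resulting hull: (-9, 9), (-8, 7), (10, -1), (4, 8), (-7, 10).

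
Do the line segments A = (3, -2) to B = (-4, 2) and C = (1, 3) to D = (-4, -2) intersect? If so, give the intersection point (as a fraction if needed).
Yes; intersection at (-16/11, 6/11) (t = 7/11 on AB, s = 27/55 on CD)

Parametrize AB as A + t(B − A) = (3 + -7 t, -2 + 4 t) and CD as C + s(D − C) = (1 + -5 s, 3 + -5 s). Solve the linear system for (t, s). Determinant = -55 ≠ 0, so a unique intersection of the containing lines exists. Solution: t = 7/11, s = 27/55 — both in [0, 1], so the segments cross. Intersection point: (-16/11, 6/11).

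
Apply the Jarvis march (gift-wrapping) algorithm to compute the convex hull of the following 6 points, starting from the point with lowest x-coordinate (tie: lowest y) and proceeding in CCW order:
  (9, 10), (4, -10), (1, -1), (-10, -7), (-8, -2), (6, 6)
Hull (CCW) = [(-10, -7), (4, -10), (9, 10), (-8, -2)]

Jarvis march: at each step, from the current hull vertex p, select the next vertex q as the point such that every other point lies strictly to the left of (or on) the directed line p → q. (Equivalently: for every other point r, the cross product (q − p) × (r − p) ≥ 0.)
Starting point (lowest x, tie lowest y): (-10, -7). Wrap until returning to start. Resulting hull: (-10, -7), (4, -10), (9, 10), (-8, -2).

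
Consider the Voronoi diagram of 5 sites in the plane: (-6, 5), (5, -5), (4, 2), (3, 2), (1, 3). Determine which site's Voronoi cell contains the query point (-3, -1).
Nearest site = (1, 3)

The Voronoi cell of site s contains exactly those query points closer to s than to any other site. Compute squared distances from q = (-3, -1) to each site:
  (1 − -3)² + (3 − -1)² = 32
  (-6 − -3)² + (5 − -1)² = 45
  (3 − -3)² + (2 − -1)² = 45
  (4 − -3)² + (2 − -1)² = 58
  (5 − -3)² + (-5 − -1)² = 80
Minimum is attained by (1, 3), so q lies in its Voronoi cell.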